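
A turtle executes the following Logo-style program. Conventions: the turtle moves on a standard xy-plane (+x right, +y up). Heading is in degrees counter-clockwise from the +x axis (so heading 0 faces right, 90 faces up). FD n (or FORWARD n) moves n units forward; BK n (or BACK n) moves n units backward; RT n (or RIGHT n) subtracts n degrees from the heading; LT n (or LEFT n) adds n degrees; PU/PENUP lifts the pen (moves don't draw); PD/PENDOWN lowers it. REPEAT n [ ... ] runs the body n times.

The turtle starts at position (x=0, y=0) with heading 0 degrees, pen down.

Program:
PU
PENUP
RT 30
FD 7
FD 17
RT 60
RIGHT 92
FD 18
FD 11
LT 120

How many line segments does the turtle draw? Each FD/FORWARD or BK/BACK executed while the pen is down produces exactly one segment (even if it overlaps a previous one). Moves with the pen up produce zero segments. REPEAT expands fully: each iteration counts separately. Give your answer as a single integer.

Answer: 0

Derivation:
Executing turtle program step by step:
Start: pos=(0,0), heading=0, pen down
PU: pen up
PU: pen up
RT 30: heading 0 -> 330
FD 7: (0,0) -> (6.062,-3.5) [heading=330, move]
FD 17: (6.062,-3.5) -> (20.785,-12) [heading=330, move]
RT 60: heading 330 -> 270
RT 92: heading 270 -> 178
FD 18: (20.785,-12) -> (2.796,-11.372) [heading=178, move]
FD 11: (2.796,-11.372) -> (-8.198,-10.988) [heading=178, move]
LT 120: heading 178 -> 298
Final: pos=(-8.198,-10.988), heading=298, 0 segment(s) drawn
Segments drawn: 0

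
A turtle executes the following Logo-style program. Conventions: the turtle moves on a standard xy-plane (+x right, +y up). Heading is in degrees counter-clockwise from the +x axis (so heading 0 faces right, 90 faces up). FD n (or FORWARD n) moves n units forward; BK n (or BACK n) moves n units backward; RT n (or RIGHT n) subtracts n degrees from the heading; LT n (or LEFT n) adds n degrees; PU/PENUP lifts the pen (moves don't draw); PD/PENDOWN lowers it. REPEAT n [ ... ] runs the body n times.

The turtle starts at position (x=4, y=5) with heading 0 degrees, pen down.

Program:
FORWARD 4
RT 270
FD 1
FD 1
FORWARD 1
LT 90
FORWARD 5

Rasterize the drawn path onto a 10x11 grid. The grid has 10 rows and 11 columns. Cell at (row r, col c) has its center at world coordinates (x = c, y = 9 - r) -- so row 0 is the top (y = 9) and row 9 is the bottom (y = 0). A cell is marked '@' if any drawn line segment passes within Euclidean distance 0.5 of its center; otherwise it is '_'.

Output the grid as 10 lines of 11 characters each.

Answer: ___________
___@@@@@@__
________@__
________@__
____@@@@@__
___________
___________
___________
___________
___________

Derivation:
Segment 0: (4,5) -> (8,5)
Segment 1: (8,5) -> (8,6)
Segment 2: (8,6) -> (8,7)
Segment 3: (8,7) -> (8,8)
Segment 4: (8,8) -> (3,8)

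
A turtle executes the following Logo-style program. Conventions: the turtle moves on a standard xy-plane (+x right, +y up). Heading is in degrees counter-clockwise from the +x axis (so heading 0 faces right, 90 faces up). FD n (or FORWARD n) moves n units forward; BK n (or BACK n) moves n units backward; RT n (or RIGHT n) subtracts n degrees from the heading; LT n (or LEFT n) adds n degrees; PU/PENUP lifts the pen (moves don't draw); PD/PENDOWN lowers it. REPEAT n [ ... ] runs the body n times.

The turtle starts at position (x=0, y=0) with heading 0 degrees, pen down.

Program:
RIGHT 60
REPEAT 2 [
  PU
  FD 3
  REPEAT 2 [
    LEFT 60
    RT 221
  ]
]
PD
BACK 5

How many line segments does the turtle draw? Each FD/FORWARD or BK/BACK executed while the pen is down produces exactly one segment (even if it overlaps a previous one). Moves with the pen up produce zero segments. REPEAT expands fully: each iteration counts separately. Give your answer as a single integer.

Executing turtle program step by step:
Start: pos=(0,0), heading=0, pen down
RT 60: heading 0 -> 300
REPEAT 2 [
  -- iteration 1/2 --
  PU: pen up
  FD 3: (0,0) -> (1.5,-2.598) [heading=300, move]
  REPEAT 2 [
    -- iteration 1/2 --
    LT 60: heading 300 -> 0
    RT 221: heading 0 -> 139
    -- iteration 2/2 --
    LT 60: heading 139 -> 199
    RT 221: heading 199 -> 338
  ]
  -- iteration 2/2 --
  PU: pen up
  FD 3: (1.5,-2.598) -> (4.282,-3.722) [heading=338, move]
  REPEAT 2 [
    -- iteration 1/2 --
    LT 60: heading 338 -> 38
    RT 221: heading 38 -> 177
    -- iteration 2/2 --
    LT 60: heading 177 -> 237
    RT 221: heading 237 -> 16
  ]
]
PD: pen down
BK 5: (4.282,-3.722) -> (-0.525,-5.1) [heading=16, draw]
Final: pos=(-0.525,-5.1), heading=16, 1 segment(s) drawn
Segments drawn: 1

Answer: 1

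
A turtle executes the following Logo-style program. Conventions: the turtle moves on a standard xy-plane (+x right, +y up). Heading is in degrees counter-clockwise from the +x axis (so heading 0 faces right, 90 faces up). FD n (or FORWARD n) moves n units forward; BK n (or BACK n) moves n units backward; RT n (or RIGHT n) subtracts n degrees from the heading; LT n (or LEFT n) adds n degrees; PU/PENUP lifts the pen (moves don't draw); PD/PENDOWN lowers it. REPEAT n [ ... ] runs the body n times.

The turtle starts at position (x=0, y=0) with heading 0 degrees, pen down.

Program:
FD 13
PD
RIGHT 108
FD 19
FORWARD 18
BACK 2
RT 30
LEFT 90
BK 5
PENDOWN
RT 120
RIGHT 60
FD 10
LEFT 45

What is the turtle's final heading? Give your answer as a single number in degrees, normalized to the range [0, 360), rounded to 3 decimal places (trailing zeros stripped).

Answer: 177

Derivation:
Executing turtle program step by step:
Start: pos=(0,0), heading=0, pen down
FD 13: (0,0) -> (13,0) [heading=0, draw]
PD: pen down
RT 108: heading 0 -> 252
FD 19: (13,0) -> (7.129,-18.07) [heading=252, draw]
FD 18: (7.129,-18.07) -> (1.566,-35.189) [heading=252, draw]
BK 2: (1.566,-35.189) -> (2.184,-33.287) [heading=252, draw]
RT 30: heading 252 -> 222
LT 90: heading 222 -> 312
BK 5: (2.184,-33.287) -> (-1.161,-29.571) [heading=312, draw]
PD: pen down
RT 120: heading 312 -> 192
RT 60: heading 192 -> 132
FD 10: (-1.161,-29.571) -> (-7.853,-22.14) [heading=132, draw]
LT 45: heading 132 -> 177
Final: pos=(-7.853,-22.14), heading=177, 6 segment(s) drawn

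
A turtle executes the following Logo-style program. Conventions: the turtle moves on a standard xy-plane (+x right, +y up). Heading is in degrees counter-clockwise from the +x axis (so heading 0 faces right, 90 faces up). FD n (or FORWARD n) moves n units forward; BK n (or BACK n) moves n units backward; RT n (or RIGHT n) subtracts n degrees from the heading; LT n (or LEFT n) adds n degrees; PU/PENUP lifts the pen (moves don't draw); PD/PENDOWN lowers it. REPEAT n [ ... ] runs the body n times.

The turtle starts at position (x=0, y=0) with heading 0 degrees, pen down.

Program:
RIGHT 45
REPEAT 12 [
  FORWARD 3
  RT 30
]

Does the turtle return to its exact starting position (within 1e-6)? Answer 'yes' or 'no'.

Executing turtle program step by step:
Start: pos=(0,0), heading=0, pen down
RT 45: heading 0 -> 315
REPEAT 12 [
  -- iteration 1/12 --
  FD 3: (0,0) -> (2.121,-2.121) [heading=315, draw]
  RT 30: heading 315 -> 285
  -- iteration 2/12 --
  FD 3: (2.121,-2.121) -> (2.898,-5.019) [heading=285, draw]
  RT 30: heading 285 -> 255
  -- iteration 3/12 --
  FD 3: (2.898,-5.019) -> (2.121,-7.917) [heading=255, draw]
  RT 30: heading 255 -> 225
  -- iteration 4/12 --
  FD 3: (2.121,-7.917) -> (0,-10.038) [heading=225, draw]
  RT 30: heading 225 -> 195
  -- iteration 5/12 --
  FD 3: (0,-10.038) -> (-2.898,-10.815) [heading=195, draw]
  RT 30: heading 195 -> 165
  -- iteration 6/12 --
  FD 3: (-2.898,-10.815) -> (-5.796,-10.038) [heading=165, draw]
  RT 30: heading 165 -> 135
  -- iteration 7/12 --
  FD 3: (-5.796,-10.038) -> (-7.917,-7.917) [heading=135, draw]
  RT 30: heading 135 -> 105
  -- iteration 8/12 --
  FD 3: (-7.917,-7.917) -> (-8.693,-5.019) [heading=105, draw]
  RT 30: heading 105 -> 75
  -- iteration 9/12 --
  FD 3: (-8.693,-5.019) -> (-7.917,-2.121) [heading=75, draw]
  RT 30: heading 75 -> 45
  -- iteration 10/12 --
  FD 3: (-7.917,-2.121) -> (-5.796,0) [heading=45, draw]
  RT 30: heading 45 -> 15
  -- iteration 11/12 --
  FD 3: (-5.796,0) -> (-2.898,0.776) [heading=15, draw]
  RT 30: heading 15 -> 345
  -- iteration 12/12 --
  FD 3: (-2.898,0.776) -> (0,0) [heading=345, draw]
  RT 30: heading 345 -> 315
]
Final: pos=(0,0), heading=315, 12 segment(s) drawn

Start position: (0, 0)
Final position: (0, 0)
Distance = 0; < 1e-6 -> CLOSED

Answer: yes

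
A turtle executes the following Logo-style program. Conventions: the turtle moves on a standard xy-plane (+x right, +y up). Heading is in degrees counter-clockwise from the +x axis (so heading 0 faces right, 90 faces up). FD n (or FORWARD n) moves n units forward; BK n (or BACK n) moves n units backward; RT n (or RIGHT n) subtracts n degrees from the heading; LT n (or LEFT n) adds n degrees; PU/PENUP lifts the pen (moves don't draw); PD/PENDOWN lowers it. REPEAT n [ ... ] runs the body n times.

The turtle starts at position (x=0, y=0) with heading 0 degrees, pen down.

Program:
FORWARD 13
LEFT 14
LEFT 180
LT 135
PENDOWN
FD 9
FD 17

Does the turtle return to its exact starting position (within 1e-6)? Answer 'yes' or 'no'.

Executing turtle program step by step:
Start: pos=(0,0), heading=0, pen down
FD 13: (0,0) -> (13,0) [heading=0, draw]
LT 14: heading 0 -> 14
LT 180: heading 14 -> 194
LT 135: heading 194 -> 329
PD: pen down
FD 9: (13,0) -> (20.715,-4.635) [heading=329, draw]
FD 17: (20.715,-4.635) -> (35.286,-13.391) [heading=329, draw]
Final: pos=(35.286,-13.391), heading=329, 3 segment(s) drawn

Start position: (0, 0)
Final position: (35.286, -13.391)
Distance = 37.742; >= 1e-6 -> NOT closed

Answer: no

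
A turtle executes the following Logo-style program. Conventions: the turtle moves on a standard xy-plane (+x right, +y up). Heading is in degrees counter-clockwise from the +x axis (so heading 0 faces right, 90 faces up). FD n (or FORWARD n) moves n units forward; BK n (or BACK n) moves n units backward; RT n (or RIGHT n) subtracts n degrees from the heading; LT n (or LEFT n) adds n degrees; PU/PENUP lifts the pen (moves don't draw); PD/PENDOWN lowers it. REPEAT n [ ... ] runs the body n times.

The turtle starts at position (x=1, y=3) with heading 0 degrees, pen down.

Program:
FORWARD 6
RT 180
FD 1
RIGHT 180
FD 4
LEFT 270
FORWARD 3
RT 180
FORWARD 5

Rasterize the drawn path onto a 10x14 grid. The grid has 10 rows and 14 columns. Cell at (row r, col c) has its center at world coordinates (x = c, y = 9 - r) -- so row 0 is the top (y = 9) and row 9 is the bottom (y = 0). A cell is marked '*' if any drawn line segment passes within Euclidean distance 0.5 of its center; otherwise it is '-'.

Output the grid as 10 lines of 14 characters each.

Answer: --------------
--------------
--------------
--------------
----------*---
----------*---
-**********---
----------*---
----------*---
----------*---

Derivation:
Segment 0: (1,3) -> (7,3)
Segment 1: (7,3) -> (6,3)
Segment 2: (6,3) -> (10,3)
Segment 3: (10,3) -> (10,0)
Segment 4: (10,0) -> (10,5)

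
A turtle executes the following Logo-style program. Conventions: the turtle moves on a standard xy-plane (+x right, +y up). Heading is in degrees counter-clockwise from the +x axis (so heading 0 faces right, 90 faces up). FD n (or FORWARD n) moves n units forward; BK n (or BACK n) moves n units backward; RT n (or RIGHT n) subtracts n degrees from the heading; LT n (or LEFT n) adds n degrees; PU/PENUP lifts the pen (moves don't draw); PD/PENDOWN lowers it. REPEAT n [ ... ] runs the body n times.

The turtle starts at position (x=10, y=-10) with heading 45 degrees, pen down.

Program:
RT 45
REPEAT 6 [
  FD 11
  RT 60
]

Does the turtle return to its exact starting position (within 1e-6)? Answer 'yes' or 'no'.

Executing turtle program step by step:
Start: pos=(10,-10), heading=45, pen down
RT 45: heading 45 -> 0
REPEAT 6 [
  -- iteration 1/6 --
  FD 11: (10,-10) -> (21,-10) [heading=0, draw]
  RT 60: heading 0 -> 300
  -- iteration 2/6 --
  FD 11: (21,-10) -> (26.5,-19.526) [heading=300, draw]
  RT 60: heading 300 -> 240
  -- iteration 3/6 --
  FD 11: (26.5,-19.526) -> (21,-29.053) [heading=240, draw]
  RT 60: heading 240 -> 180
  -- iteration 4/6 --
  FD 11: (21,-29.053) -> (10,-29.053) [heading=180, draw]
  RT 60: heading 180 -> 120
  -- iteration 5/6 --
  FD 11: (10,-29.053) -> (4.5,-19.526) [heading=120, draw]
  RT 60: heading 120 -> 60
  -- iteration 6/6 --
  FD 11: (4.5,-19.526) -> (10,-10) [heading=60, draw]
  RT 60: heading 60 -> 0
]
Final: pos=(10,-10), heading=0, 6 segment(s) drawn

Start position: (10, -10)
Final position: (10, -10)
Distance = 0; < 1e-6 -> CLOSED

Answer: yes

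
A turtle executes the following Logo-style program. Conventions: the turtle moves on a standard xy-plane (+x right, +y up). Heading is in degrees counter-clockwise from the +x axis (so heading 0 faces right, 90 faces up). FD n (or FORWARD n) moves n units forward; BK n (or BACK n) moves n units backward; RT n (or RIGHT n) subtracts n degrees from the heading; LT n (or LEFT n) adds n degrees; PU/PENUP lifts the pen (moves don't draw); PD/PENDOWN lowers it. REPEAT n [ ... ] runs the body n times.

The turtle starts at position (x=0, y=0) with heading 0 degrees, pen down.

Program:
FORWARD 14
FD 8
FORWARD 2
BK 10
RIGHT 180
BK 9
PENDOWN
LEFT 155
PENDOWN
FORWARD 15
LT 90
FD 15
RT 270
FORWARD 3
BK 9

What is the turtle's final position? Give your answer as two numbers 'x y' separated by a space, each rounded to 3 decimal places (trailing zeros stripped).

Answer: 48.372 4.72

Derivation:
Executing turtle program step by step:
Start: pos=(0,0), heading=0, pen down
FD 14: (0,0) -> (14,0) [heading=0, draw]
FD 8: (14,0) -> (22,0) [heading=0, draw]
FD 2: (22,0) -> (24,0) [heading=0, draw]
BK 10: (24,0) -> (14,0) [heading=0, draw]
RT 180: heading 0 -> 180
BK 9: (14,0) -> (23,0) [heading=180, draw]
PD: pen down
LT 155: heading 180 -> 335
PD: pen down
FD 15: (23,0) -> (36.595,-6.339) [heading=335, draw]
LT 90: heading 335 -> 65
FD 15: (36.595,-6.339) -> (42.934,7.255) [heading=65, draw]
RT 270: heading 65 -> 155
FD 3: (42.934,7.255) -> (40.215,8.523) [heading=155, draw]
BK 9: (40.215,8.523) -> (48.372,4.72) [heading=155, draw]
Final: pos=(48.372,4.72), heading=155, 9 segment(s) drawn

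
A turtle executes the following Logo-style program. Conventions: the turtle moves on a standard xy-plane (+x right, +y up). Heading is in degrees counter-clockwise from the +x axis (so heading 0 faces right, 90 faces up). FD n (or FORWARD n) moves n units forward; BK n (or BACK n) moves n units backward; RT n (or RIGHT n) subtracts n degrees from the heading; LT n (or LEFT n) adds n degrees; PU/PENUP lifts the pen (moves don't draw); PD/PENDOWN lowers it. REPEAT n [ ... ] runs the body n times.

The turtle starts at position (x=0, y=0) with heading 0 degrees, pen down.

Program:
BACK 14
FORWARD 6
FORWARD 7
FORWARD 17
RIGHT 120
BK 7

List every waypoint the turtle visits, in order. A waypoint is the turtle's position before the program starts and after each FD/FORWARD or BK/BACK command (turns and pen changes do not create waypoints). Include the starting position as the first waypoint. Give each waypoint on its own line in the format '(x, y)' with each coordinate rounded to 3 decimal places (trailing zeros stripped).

Answer: (0, 0)
(-14, 0)
(-8, 0)
(-1, 0)
(16, 0)
(19.5, 6.062)

Derivation:
Executing turtle program step by step:
Start: pos=(0,0), heading=0, pen down
BK 14: (0,0) -> (-14,0) [heading=0, draw]
FD 6: (-14,0) -> (-8,0) [heading=0, draw]
FD 7: (-8,0) -> (-1,0) [heading=0, draw]
FD 17: (-1,0) -> (16,0) [heading=0, draw]
RT 120: heading 0 -> 240
BK 7: (16,0) -> (19.5,6.062) [heading=240, draw]
Final: pos=(19.5,6.062), heading=240, 5 segment(s) drawn
Waypoints (6 total):
(0, 0)
(-14, 0)
(-8, 0)
(-1, 0)
(16, 0)
(19.5, 6.062)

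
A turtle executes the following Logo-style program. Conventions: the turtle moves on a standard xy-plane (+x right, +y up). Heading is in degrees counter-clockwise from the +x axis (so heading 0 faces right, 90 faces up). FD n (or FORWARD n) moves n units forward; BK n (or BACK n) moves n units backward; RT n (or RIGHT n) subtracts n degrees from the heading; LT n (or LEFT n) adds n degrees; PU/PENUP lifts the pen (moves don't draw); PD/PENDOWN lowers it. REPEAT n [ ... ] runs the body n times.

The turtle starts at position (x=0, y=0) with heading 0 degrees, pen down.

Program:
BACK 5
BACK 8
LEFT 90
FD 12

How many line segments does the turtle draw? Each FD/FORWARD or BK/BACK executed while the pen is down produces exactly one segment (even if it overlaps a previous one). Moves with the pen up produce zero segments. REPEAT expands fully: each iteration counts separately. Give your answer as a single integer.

Executing turtle program step by step:
Start: pos=(0,0), heading=0, pen down
BK 5: (0,0) -> (-5,0) [heading=0, draw]
BK 8: (-5,0) -> (-13,0) [heading=0, draw]
LT 90: heading 0 -> 90
FD 12: (-13,0) -> (-13,12) [heading=90, draw]
Final: pos=(-13,12), heading=90, 3 segment(s) drawn
Segments drawn: 3

Answer: 3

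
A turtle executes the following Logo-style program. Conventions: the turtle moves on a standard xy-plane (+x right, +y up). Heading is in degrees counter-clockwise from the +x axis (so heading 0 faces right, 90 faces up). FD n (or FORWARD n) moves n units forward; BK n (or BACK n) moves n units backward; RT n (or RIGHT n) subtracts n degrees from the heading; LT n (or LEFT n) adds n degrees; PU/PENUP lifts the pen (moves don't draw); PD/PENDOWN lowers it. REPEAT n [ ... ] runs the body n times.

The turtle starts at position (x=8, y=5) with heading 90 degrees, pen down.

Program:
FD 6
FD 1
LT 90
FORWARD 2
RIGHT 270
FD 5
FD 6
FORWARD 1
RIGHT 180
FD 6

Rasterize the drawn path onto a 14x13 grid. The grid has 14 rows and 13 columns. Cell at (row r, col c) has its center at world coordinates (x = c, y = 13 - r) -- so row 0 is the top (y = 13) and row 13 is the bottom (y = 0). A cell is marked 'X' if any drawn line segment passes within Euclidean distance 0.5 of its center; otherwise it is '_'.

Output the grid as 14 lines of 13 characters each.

Segment 0: (8,5) -> (8,11)
Segment 1: (8,11) -> (8,12)
Segment 2: (8,12) -> (6,12)
Segment 3: (6,12) -> (6,7)
Segment 4: (6,7) -> (6,1)
Segment 5: (6,1) -> (6,0)
Segment 6: (6,0) -> (6,6)

Answer: _____________
______XXX____
______X_X____
______X_X____
______X_X____
______X_X____
______X_X____
______X_X____
______X_X____
______X______
______X______
______X______
______X______
______X______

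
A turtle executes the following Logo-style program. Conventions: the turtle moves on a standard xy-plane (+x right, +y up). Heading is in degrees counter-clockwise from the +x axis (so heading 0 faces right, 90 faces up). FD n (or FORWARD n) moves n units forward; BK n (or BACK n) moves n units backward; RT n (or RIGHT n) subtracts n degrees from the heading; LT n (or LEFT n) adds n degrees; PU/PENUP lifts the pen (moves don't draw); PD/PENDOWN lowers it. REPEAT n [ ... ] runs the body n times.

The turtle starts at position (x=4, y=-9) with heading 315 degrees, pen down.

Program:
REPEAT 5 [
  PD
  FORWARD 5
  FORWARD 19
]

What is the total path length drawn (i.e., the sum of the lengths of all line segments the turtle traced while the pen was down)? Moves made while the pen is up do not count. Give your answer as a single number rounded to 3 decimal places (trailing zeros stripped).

Answer: 120

Derivation:
Executing turtle program step by step:
Start: pos=(4,-9), heading=315, pen down
REPEAT 5 [
  -- iteration 1/5 --
  PD: pen down
  FD 5: (4,-9) -> (7.536,-12.536) [heading=315, draw]
  FD 19: (7.536,-12.536) -> (20.971,-25.971) [heading=315, draw]
  -- iteration 2/5 --
  PD: pen down
  FD 5: (20.971,-25.971) -> (24.506,-29.506) [heading=315, draw]
  FD 19: (24.506,-29.506) -> (37.941,-42.941) [heading=315, draw]
  -- iteration 3/5 --
  PD: pen down
  FD 5: (37.941,-42.941) -> (41.477,-46.477) [heading=315, draw]
  FD 19: (41.477,-46.477) -> (54.912,-59.912) [heading=315, draw]
  -- iteration 4/5 --
  PD: pen down
  FD 5: (54.912,-59.912) -> (58.447,-63.447) [heading=315, draw]
  FD 19: (58.447,-63.447) -> (71.882,-76.882) [heading=315, draw]
  -- iteration 5/5 --
  PD: pen down
  FD 5: (71.882,-76.882) -> (75.418,-80.418) [heading=315, draw]
  FD 19: (75.418,-80.418) -> (88.853,-93.853) [heading=315, draw]
]
Final: pos=(88.853,-93.853), heading=315, 10 segment(s) drawn

Segment lengths:
  seg 1: (4,-9) -> (7.536,-12.536), length = 5
  seg 2: (7.536,-12.536) -> (20.971,-25.971), length = 19
  seg 3: (20.971,-25.971) -> (24.506,-29.506), length = 5
  seg 4: (24.506,-29.506) -> (37.941,-42.941), length = 19
  seg 5: (37.941,-42.941) -> (41.477,-46.477), length = 5
  seg 6: (41.477,-46.477) -> (54.912,-59.912), length = 19
  seg 7: (54.912,-59.912) -> (58.447,-63.447), length = 5
  seg 8: (58.447,-63.447) -> (71.882,-76.882), length = 19
  seg 9: (71.882,-76.882) -> (75.418,-80.418), length = 5
  seg 10: (75.418,-80.418) -> (88.853,-93.853), length = 19
Total = 120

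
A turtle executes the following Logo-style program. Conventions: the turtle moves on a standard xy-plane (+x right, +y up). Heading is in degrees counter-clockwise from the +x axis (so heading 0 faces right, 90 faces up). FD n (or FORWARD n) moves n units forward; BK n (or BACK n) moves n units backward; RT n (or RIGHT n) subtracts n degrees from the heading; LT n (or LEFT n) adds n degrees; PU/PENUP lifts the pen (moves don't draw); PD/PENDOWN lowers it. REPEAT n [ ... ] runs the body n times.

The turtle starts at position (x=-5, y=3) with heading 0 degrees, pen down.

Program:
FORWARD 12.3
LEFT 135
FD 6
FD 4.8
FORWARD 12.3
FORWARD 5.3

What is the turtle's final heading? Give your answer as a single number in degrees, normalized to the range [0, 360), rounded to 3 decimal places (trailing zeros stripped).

Answer: 135

Derivation:
Executing turtle program step by step:
Start: pos=(-5,3), heading=0, pen down
FD 12.3: (-5,3) -> (7.3,3) [heading=0, draw]
LT 135: heading 0 -> 135
FD 6: (7.3,3) -> (3.057,7.243) [heading=135, draw]
FD 4.8: (3.057,7.243) -> (-0.337,10.637) [heading=135, draw]
FD 12.3: (-0.337,10.637) -> (-9.034,19.334) [heading=135, draw]
FD 5.3: (-9.034,19.334) -> (-12.782,23.082) [heading=135, draw]
Final: pos=(-12.782,23.082), heading=135, 5 segment(s) drawn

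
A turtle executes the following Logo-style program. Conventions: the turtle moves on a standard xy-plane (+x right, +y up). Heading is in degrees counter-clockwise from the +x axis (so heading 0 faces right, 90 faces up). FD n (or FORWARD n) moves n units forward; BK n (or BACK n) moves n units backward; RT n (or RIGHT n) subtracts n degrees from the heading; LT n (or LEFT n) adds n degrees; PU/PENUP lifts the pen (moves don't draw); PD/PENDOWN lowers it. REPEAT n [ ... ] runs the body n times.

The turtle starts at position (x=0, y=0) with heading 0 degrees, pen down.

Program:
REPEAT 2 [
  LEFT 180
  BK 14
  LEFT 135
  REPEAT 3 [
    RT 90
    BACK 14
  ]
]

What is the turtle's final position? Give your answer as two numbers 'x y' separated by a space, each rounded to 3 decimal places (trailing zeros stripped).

Answer: 47.799 0

Derivation:
Executing turtle program step by step:
Start: pos=(0,0), heading=0, pen down
REPEAT 2 [
  -- iteration 1/2 --
  LT 180: heading 0 -> 180
  BK 14: (0,0) -> (14,0) [heading=180, draw]
  LT 135: heading 180 -> 315
  REPEAT 3 [
    -- iteration 1/3 --
    RT 90: heading 315 -> 225
    BK 14: (14,0) -> (23.899,9.899) [heading=225, draw]
    -- iteration 2/3 --
    RT 90: heading 225 -> 135
    BK 14: (23.899,9.899) -> (33.799,0) [heading=135, draw]
    -- iteration 3/3 --
    RT 90: heading 135 -> 45
    BK 14: (33.799,0) -> (23.899,-9.899) [heading=45, draw]
  ]
  -- iteration 2/2 --
  LT 180: heading 45 -> 225
  BK 14: (23.899,-9.899) -> (33.799,0) [heading=225, draw]
  LT 135: heading 225 -> 0
  REPEAT 3 [
    -- iteration 1/3 --
    RT 90: heading 0 -> 270
    BK 14: (33.799,0) -> (33.799,14) [heading=270, draw]
    -- iteration 2/3 --
    RT 90: heading 270 -> 180
    BK 14: (33.799,14) -> (47.799,14) [heading=180, draw]
    -- iteration 3/3 --
    RT 90: heading 180 -> 90
    BK 14: (47.799,14) -> (47.799,0) [heading=90, draw]
  ]
]
Final: pos=(47.799,0), heading=90, 8 segment(s) drawn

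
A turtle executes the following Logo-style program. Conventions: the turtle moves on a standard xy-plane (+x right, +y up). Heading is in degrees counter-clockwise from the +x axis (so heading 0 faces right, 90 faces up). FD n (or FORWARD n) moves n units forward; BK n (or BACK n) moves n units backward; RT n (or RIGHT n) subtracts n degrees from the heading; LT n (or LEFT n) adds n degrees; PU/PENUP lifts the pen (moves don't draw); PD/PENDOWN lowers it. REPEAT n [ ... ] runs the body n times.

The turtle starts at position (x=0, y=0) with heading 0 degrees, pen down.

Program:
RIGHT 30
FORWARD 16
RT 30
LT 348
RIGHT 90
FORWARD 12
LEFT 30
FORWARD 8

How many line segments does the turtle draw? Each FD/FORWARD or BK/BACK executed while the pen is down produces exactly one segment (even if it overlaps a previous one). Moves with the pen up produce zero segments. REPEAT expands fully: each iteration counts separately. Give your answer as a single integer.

Answer: 3

Derivation:
Executing turtle program step by step:
Start: pos=(0,0), heading=0, pen down
RT 30: heading 0 -> 330
FD 16: (0,0) -> (13.856,-8) [heading=330, draw]
RT 30: heading 330 -> 300
LT 348: heading 300 -> 288
RT 90: heading 288 -> 198
FD 12: (13.856,-8) -> (2.444,-11.708) [heading=198, draw]
LT 30: heading 198 -> 228
FD 8: (2.444,-11.708) -> (-2.909,-17.653) [heading=228, draw]
Final: pos=(-2.909,-17.653), heading=228, 3 segment(s) drawn
Segments drawn: 3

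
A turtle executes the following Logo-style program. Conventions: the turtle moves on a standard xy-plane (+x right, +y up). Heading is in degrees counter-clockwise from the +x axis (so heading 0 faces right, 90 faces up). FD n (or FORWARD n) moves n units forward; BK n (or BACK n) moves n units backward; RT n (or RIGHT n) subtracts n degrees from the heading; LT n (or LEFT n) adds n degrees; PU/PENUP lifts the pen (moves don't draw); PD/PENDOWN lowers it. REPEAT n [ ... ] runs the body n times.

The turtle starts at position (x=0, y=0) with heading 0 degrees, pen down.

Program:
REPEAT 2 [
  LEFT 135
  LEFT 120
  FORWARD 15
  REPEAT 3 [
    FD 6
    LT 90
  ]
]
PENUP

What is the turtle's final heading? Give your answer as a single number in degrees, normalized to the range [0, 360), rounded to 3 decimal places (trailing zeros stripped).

Executing turtle program step by step:
Start: pos=(0,0), heading=0, pen down
REPEAT 2 [
  -- iteration 1/2 --
  LT 135: heading 0 -> 135
  LT 120: heading 135 -> 255
  FD 15: (0,0) -> (-3.882,-14.489) [heading=255, draw]
  REPEAT 3 [
    -- iteration 1/3 --
    FD 6: (-3.882,-14.489) -> (-5.435,-20.284) [heading=255, draw]
    LT 90: heading 255 -> 345
    -- iteration 2/3 --
    FD 6: (-5.435,-20.284) -> (0.36,-21.837) [heading=345, draw]
    LT 90: heading 345 -> 75
    -- iteration 3/3 --
    FD 6: (0.36,-21.837) -> (1.913,-16.042) [heading=75, draw]
    LT 90: heading 75 -> 165
  ]
  -- iteration 2/2 --
  LT 135: heading 165 -> 300
  LT 120: heading 300 -> 60
  FD 15: (1.913,-16.042) -> (9.413,-3.051) [heading=60, draw]
  REPEAT 3 [
    -- iteration 1/3 --
    FD 6: (9.413,-3.051) -> (12.413,2.145) [heading=60, draw]
    LT 90: heading 60 -> 150
    -- iteration 2/3 --
    FD 6: (12.413,2.145) -> (7.217,5.145) [heading=150, draw]
    LT 90: heading 150 -> 240
    -- iteration 3/3 --
    FD 6: (7.217,5.145) -> (4.217,-0.051) [heading=240, draw]
    LT 90: heading 240 -> 330
  ]
]
PU: pen up
Final: pos=(4.217,-0.051), heading=330, 8 segment(s) drawn

Answer: 330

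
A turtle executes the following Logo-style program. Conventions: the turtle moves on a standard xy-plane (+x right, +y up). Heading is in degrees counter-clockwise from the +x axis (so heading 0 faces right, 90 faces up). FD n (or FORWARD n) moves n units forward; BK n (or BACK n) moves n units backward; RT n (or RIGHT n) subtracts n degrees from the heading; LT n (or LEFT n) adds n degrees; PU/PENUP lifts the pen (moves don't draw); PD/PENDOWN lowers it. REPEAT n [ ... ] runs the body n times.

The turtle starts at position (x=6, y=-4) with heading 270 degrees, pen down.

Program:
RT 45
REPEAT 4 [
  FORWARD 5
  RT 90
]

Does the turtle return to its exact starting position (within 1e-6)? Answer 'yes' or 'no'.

Executing turtle program step by step:
Start: pos=(6,-4), heading=270, pen down
RT 45: heading 270 -> 225
REPEAT 4 [
  -- iteration 1/4 --
  FD 5: (6,-4) -> (2.464,-7.536) [heading=225, draw]
  RT 90: heading 225 -> 135
  -- iteration 2/4 --
  FD 5: (2.464,-7.536) -> (-1.071,-4) [heading=135, draw]
  RT 90: heading 135 -> 45
  -- iteration 3/4 --
  FD 5: (-1.071,-4) -> (2.464,-0.464) [heading=45, draw]
  RT 90: heading 45 -> 315
  -- iteration 4/4 --
  FD 5: (2.464,-0.464) -> (6,-4) [heading=315, draw]
  RT 90: heading 315 -> 225
]
Final: pos=(6,-4), heading=225, 4 segment(s) drawn

Start position: (6, -4)
Final position: (6, -4)
Distance = 0; < 1e-6 -> CLOSED

Answer: yes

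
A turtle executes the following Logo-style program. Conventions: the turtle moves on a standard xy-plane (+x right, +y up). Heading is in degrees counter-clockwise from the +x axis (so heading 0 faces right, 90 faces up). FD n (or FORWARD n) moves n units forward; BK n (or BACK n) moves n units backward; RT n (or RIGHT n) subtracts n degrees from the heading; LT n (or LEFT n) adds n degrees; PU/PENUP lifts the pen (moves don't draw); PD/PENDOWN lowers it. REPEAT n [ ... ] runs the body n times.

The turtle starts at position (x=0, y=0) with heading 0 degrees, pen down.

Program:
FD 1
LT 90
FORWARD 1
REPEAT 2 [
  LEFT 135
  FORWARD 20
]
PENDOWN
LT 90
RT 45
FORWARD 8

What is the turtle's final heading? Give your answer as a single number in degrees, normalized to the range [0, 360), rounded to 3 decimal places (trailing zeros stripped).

Answer: 45

Derivation:
Executing turtle program step by step:
Start: pos=(0,0), heading=0, pen down
FD 1: (0,0) -> (1,0) [heading=0, draw]
LT 90: heading 0 -> 90
FD 1: (1,0) -> (1,1) [heading=90, draw]
REPEAT 2 [
  -- iteration 1/2 --
  LT 135: heading 90 -> 225
  FD 20: (1,1) -> (-13.142,-13.142) [heading=225, draw]
  -- iteration 2/2 --
  LT 135: heading 225 -> 0
  FD 20: (-13.142,-13.142) -> (6.858,-13.142) [heading=0, draw]
]
PD: pen down
LT 90: heading 0 -> 90
RT 45: heading 90 -> 45
FD 8: (6.858,-13.142) -> (12.515,-7.485) [heading=45, draw]
Final: pos=(12.515,-7.485), heading=45, 5 segment(s) drawn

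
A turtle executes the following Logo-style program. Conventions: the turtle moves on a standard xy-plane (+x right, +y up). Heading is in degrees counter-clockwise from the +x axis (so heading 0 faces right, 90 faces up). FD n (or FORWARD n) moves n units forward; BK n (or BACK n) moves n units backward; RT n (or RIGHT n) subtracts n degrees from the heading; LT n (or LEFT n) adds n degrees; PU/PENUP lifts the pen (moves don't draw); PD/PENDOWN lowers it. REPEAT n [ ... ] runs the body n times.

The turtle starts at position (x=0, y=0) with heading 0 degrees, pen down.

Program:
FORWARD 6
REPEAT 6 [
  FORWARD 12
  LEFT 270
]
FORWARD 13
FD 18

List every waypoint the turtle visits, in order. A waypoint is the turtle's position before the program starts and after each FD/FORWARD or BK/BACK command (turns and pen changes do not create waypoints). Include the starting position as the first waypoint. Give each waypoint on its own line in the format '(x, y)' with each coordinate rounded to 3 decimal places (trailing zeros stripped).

Answer: (0, 0)
(6, 0)
(18, 0)
(18, -12)
(6, -12)
(6, 0)
(18, 0)
(18, -12)
(5, -12)
(-13, -12)

Derivation:
Executing turtle program step by step:
Start: pos=(0,0), heading=0, pen down
FD 6: (0,0) -> (6,0) [heading=0, draw]
REPEAT 6 [
  -- iteration 1/6 --
  FD 12: (6,0) -> (18,0) [heading=0, draw]
  LT 270: heading 0 -> 270
  -- iteration 2/6 --
  FD 12: (18,0) -> (18,-12) [heading=270, draw]
  LT 270: heading 270 -> 180
  -- iteration 3/6 --
  FD 12: (18,-12) -> (6,-12) [heading=180, draw]
  LT 270: heading 180 -> 90
  -- iteration 4/6 --
  FD 12: (6,-12) -> (6,0) [heading=90, draw]
  LT 270: heading 90 -> 0
  -- iteration 5/6 --
  FD 12: (6,0) -> (18,0) [heading=0, draw]
  LT 270: heading 0 -> 270
  -- iteration 6/6 --
  FD 12: (18,0) -> (18,-12) [heading=270, draw]
  LT 270: heading 270 -> 180
]
FD 13: (18,-12) -> (5,-12) [heading=180, draw]
FD 18: (5,-12) -> (-13,-12) [heading=180, draw]
Final: pos=(-13,-12), heading=180, 9 segment(s) drawn
Waypoints (10 total):
(0, 0)
(6, 0)
(18, 0)
(18, -12)
(6, -12)
(6, 0)
(18, 0)
(18, -12)
(5, -12)
(-13, -12)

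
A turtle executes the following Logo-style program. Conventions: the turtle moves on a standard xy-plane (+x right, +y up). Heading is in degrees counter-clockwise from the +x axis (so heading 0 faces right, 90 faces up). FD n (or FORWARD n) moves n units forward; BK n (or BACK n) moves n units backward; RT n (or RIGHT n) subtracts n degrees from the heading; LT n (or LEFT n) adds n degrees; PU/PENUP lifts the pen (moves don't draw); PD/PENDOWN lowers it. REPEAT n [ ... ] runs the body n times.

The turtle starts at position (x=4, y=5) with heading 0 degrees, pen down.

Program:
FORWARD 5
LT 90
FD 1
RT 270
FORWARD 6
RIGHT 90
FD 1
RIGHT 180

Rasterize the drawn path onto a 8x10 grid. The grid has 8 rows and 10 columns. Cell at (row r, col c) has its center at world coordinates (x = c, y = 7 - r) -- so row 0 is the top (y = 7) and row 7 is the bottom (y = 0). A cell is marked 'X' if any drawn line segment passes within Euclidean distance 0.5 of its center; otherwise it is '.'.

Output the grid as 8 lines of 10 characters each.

Answer: ...X......
...XXXXXXX
....XXXXXX
..........
..........
..........
..........
..........

Derivation:
Segment 0: (4,5) -> (9,5)
Segment 1: (9,5) -> (9,6)
Segment 2: (9,6) -> (3,6)
Segment 3: (3,6) -> (3,7)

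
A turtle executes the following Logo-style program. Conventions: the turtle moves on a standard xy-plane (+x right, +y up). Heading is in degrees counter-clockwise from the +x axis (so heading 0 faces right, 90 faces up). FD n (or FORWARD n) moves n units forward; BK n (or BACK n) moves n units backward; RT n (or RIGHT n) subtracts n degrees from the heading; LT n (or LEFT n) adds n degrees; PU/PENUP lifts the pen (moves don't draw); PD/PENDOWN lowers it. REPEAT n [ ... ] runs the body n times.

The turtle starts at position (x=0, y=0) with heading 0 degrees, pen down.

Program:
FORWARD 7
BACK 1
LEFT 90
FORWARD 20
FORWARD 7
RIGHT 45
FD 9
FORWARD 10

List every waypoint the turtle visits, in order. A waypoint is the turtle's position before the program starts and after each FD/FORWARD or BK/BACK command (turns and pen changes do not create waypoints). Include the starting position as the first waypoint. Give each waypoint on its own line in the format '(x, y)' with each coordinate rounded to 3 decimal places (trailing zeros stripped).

Executing turtle program step by step:
Start: pos=(0,0), heading=0, pen down
FD 7: (0,0) -> (7,0) [heading=0, draw]
BK 1: (7,0) -> (6,0) [heading=0, draw]
LT 90: heading 0 -> 90
FD 20: (6,0) -> (6,20) [heading=90, draw]
FD 7: (6,20) -> (6,27) [heading=90, draw]
RT 45: heading 90 -> 45
FD 9: (6,27) -> (12.364,33.364) [heading=45, draw]
FD 10: (12.364,33.364) -> (19.435,40.435) [heading=45, draw]
Final: pos=(19.435,40.435), heading=45, 6 segment(s) drawn
Waypoints (7 total):
(0, 0)
(7, 0)
(6, 0)
(6, 20)
(6, 27)
(12.364, 33.364)
(19.435, 40.435)

Answer: (0, 0)
(7, 0)
(6, 0)
(6, 20)
(6, 27)
(12.364, 33.364)
(19.435, 40.435)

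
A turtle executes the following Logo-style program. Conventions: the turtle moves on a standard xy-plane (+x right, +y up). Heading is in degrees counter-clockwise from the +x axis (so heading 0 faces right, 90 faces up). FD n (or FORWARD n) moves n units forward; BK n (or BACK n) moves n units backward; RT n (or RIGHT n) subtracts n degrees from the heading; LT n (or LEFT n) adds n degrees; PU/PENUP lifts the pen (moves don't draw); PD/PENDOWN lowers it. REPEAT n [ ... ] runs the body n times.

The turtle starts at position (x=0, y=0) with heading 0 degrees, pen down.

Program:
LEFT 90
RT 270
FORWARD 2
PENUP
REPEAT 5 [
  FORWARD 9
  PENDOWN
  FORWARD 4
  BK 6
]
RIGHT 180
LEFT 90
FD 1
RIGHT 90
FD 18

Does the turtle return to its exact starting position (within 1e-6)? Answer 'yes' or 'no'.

Answer: no

Derivation:
Executing turtle program step by step:
Start: pos=(0,0), heading=0, pen down
LT 90: heading 0 -> 90
RT 270: heading 90 -> 180
FD 2: (0,0) -> (-2,0) [heading=180, draw]
PU: pen up
REPEAT 5 [
  -- iteration 1/5 --
  FD 9: (-2,0) -> (-11,0) [heading=180, move]
  PD: pen down
  FD 4: (-11,0) -> (-15,0) [heading=180, draw]
  BK 6: (-15,0) -> (-9,0) [heading=180, draw]
  -- iteration 2/5 --
  FD 9: (-9,0) -> (-18,0) [heading=180, draw]
  PD: pen down
  FD 4: (-18,0) -> (-22,0) [heading=180, draw]
  BK 6: (-22,0) -> (-16,0) [heading=180, draw]
  -- iteration 3/5 --
  FD 9: (-16,0) -> (-25,0) [heading=180, draw]
  PD: pen down
  FD 4: (-25,0) -> (-29,0) [heading=180, draw]
  BK 6: (-29,0) -> (-23,0) [heading=180, draw]
  -- iteration 4/5 --
  FD 9: (-23,0) -> (-32,0) [heading=180, draw]
  PD: pen down
  FD 4: (-32,0) -> (-36,0) [heading=180, draw]
  BK 6: (-36,0) -> (-30,0) [heading=180, draw]
  -- iteration 5/5 --
  FD 9: (-30,0) -> (-39,0) [heading=180, draw]
  PD: pen down
  FD 4: (-39,0) -> (-43,0) [heading=180, draw]
  BK 6: (-43,0) -> (-37,0) [heading=180, draw]
]
RT 180: heading 180 -> 0
LT 90: heading 0 -> 90
FD 1: (-37,0) -> (-37,1) [heading=90, draw]
RT 90: heading 90 -> 0
FD 18: (-37,1) -> (-19,1) [heading=0, draw]
Final: pos=(-19,1), heading=0, 17 segment(s) drawn

Start position: (0, 0)
Final position: (-19, 1)
Distance = 19.026; >= 1e-6 -> NOT closed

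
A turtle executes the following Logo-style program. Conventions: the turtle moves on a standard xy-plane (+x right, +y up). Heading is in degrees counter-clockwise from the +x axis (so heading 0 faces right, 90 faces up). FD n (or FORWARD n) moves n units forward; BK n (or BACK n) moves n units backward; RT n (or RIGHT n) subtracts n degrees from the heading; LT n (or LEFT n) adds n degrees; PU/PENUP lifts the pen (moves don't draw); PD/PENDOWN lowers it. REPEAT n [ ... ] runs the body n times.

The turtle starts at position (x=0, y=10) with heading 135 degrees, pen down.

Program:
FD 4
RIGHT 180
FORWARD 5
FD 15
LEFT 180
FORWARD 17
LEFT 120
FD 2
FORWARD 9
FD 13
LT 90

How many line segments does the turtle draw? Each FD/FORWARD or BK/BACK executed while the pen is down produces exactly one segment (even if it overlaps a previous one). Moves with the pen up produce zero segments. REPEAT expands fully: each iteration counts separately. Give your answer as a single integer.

Executing turtle program step by step:
Start: pos=(0,10), heading=135, pen down
FD 4: (0,10) -> (-2.828,12.828) [heading=135, draw]
RT 180: heading 135 -> 315
FD 5: (-2.828,12.828) -> (0.707,9.293) [heading=315, draw]
FD 15: (0.707,9.293) -> (11.314,-1.314) [heading=315, draw]
LT 180: heading 315 -> 135
FD 17: (11.314,-1.314) -> (-0.707,10.707) [heading=135, draw]
LT 120: heading 135 -> 255
FD 2: (-0.707,10.707) -> (-1.225,8.775) [heading=255, draw]
FD 9: (-1.225,8.775) -> (-3.554,0.082) [heading=255, draw]
FD 13: (-3.554,0.082) -> (-6.919,-12.475) [heading=255, draw]
LT 90: heading 255 -> 345
Final: pos=(-6.919,-12.475), heading=345, 7 segment(s) drawn
Segments drawn: 7

Answer: 7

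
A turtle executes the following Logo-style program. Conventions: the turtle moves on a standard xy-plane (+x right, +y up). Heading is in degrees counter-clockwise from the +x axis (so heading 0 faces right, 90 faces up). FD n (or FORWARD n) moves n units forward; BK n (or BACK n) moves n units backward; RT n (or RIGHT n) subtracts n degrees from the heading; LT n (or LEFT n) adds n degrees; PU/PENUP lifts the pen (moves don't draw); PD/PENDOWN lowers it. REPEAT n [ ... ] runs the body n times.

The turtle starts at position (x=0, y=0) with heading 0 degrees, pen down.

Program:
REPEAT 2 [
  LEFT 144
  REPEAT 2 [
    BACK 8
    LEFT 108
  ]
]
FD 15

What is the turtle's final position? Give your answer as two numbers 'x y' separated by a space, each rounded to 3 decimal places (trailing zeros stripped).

Executing turtle program step by step:
Start: pos=(0,0), heading=0, pen down
REPEAT 2 [
  -- iteration 1/2 --
  LT 144: heading 0 -> 144
  REPEAT 2 [
    -- iteration 1/2 --
    BK 8: (0,0) -> (6.472,-4.702) [heading=144, draw]
    LT 108: heading 144 -> 252
    -- iteration 2/2 --
    BK 8: (6.472,-4.702) -> (8.944,2.906) [heading=252, draw]
    LT 108: heading 252 -> 0
  ]
  -- iteration 2/2 --
  LT 144: heading 0 -> 144
  REPEAT 2 [
    -- iteration 1/2 --
    BK 8: (8.944,2.906) -> (15.416,-1.796) [heading=144, draw]
    LT 108: heading 144 -> 252
    -- iteration 2/2 --
    BK 8: (15.416,-1.796) -> (17.889,5.812) [heading=252, draw]
    LT 108: heading 252 -> 0
  ]
]
FD 15: (17.889,5.812) -> (32.889,5.812) [heading=0, draw]
Final: pos=(32.889,5.812), heading=0, 5 segment(s) drawn

Answer: 32.889 5.812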